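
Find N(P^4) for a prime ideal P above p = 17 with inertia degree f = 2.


N(P^a) = p^(a*f)
= 17^(4*2)
= 17^8
= 6975757441

6975757441


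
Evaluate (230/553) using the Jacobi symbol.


Compute (230/553) via quadratic reciprocity:
  pull out 2: (2/553) = +1  (since 553 mod 8 = 1)
  reciprocity: (115/553) -> +(553/115)
  reduce: (93/115)
  reciprocity: (93/115) -> +(115/93)
  reduce: (22/93)
  pull out 2: (2/93) = -1  (since 93 mod 8 = 5)
  reciprocity: (11/93) -> +(93/11)
  reduce: (5/11)
  reciprocity: (5/11) -> +(11/5)
  reduce: (1/5)
  (1/5) = 1
Product of signs = -1

-1


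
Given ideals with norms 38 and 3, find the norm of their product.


N(IJ) = N(I) * N(J)
= 38 * 3
= 114

114


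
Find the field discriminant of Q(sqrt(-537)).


For K = Q(sqrt(d)) with d squarefree: disc(K) = d if d = 1 mod 4, and disc(K) = 4d if d = 2 or 3 mod 4.
Here d = -537, and d mod 4 = 3.
d = 3 mod 4, not 1 (O_K = Z[sqrt(d)]), so disc(K) = 4d = 4 * (-537) = -2148

-2148


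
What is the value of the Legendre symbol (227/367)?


p = 367 is prime, so compute (227/367) with the reciprocity algorithm (Jacobi-symbol steps: pull out 2s via (2/n), flip via reciprocity, reduce):
  reciprocity: (227/367) -> -(367/227)
  reduce: (140/227)
  pull out 2: (2/227) = -1  (since 227 mod 8 = 3)
  pull out 2: (2/227) = -1  (since 227 mod 8 = 3)
  reciprocity: (35/227) -> -(227/35)
  reduce: (17/35)
  reciprocity: (17/35) -> +(35/17)
  reduce: (1/17)
  (1/17) = 1
Product of signs = 1
(227/367) = 1

1


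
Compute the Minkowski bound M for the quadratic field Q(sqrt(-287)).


d = -287, d mod 4 = 1, so disc(K) = d = -287; |disc(K)| = 287
Imaginary quadratic field, so n = 2, s = r2 = 1, r1 = 0
M = (n!/n^n) * (4/pi)^s * sqrt(|disc(K)|) = (2!/2^2) * (4/pi)^1 * sqrt(287)
= 0.5 * 1.273240 * 16.941074
= 10.7850

10.7850


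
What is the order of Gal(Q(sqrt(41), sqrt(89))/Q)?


The 2 square roots of distinct primes are multiplicatively independent over Q,
so [K:Q] = 2^2 and Gal(K/Q) is isomorphic to (Z/2Z)^2.
|Gal| = 2^2 = 4

4


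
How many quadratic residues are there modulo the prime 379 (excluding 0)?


For prime p, the number of non-zero quadratic residues is (p-1)/2.
= (379-1)/2
= 189

189


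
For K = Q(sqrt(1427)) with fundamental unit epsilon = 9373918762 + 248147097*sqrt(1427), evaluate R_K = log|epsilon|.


epsilon = 9373918762 + 248147097*sqrt(1427)
= 1.8748e+10
R = ln(1.8748e+10)
= 23.6543

23.6543


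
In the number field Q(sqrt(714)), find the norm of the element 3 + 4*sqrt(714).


N(a + b*sqrt(d)) = a^2 - d*b^2
= (3)^2 - (714)*(4)^2
= 9 - 11424
= -11415

-11415


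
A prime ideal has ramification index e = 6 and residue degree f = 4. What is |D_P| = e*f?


|D_P| = e * f
= 6 * 4
= 24

24


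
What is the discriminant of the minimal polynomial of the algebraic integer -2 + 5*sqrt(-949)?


The element -2 + 5*sqrt(-949) has minimal polynomial:
x^2 + 4*x + 23729
Discriminant = (4)^2 - 4*(23729)
= 16 - 94916
= -94900

-94900


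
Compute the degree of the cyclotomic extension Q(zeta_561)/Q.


The degree equals Euler's totient phi(561).
561 = 3 * 11 * 17
phi(561) = 320

320


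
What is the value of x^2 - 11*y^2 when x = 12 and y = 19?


x^2 - d*y^2
= 12^2 - 11*19^2
= 144 - 3971
= -3827

-3827


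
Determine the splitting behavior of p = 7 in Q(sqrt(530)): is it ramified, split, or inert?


K = Q(sqrt(530)). Since d mod 4 = 2, disc(K) = 2120.
Check p | disc: 2120 mod 7 = 6.
p does not divide disc. Compute Legendre symbol (d/p):
5^((7-1)/2) mod 7 = -1
(d/p) = -1, so p is inert: (p) stays prime with e=1, f=2, g=1.
Therefore p is inert.

inert


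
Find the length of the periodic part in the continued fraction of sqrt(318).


Run the CF algorithm for sqrt(318).
a_0 = floor(sqrt(318)) = 17; set m_0=0, q_0=1.
Recurrence: m' = q*a - m,  q' = (d - m'^2)/q,  a' = floor((a_0 + m')/q').
  step 1: m=17, q=29, a=1
  step 2: m=12, q=6, a=4
  step 3: m=12, q=29, a=1
  step 4: m=17, q=1, a=34
a_4 = 2*a_0 = 34, so the period closes here.
sqrt(318) = [17; 1, 4, 1, 34]
Period length = 4

4


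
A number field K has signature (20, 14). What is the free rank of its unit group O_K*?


By Dirichlet's unit theorem:
rank = r1 + r2 - 1
= 20 + 14 - 1
= 33

33


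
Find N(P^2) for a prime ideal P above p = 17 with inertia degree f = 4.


N(P^a) = p^(a*f)
= 17^(2*4)
= 17^8
= 6975757441

6975757441


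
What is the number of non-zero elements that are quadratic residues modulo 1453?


For prime p, the number of non-zero quadratic residues is (p-1)/2.
= (1453-1)/2
= 726

726


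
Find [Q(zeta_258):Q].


The degree equals Euler's totient phi(258).
258 = 2 * 3 * 43
phi(258) = 84

84


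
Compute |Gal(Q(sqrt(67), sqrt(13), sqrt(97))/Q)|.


The 3 square roots of distinct primes are multiplicatively independent over Q,
so [K:Q] = 2^3 and Gal(K/Q) is isomorphic to (Z/2Z)^3.
|Gal| = 2^3 = 8

8


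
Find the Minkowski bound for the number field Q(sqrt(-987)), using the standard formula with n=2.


d = -987, d mod 4 = 1, so disc(K) = d = -987; |disc(K)| = 987
Imaginary quadratic field, so n = 2, s = r2 = 1, r1 = 0
M = (n!/n^n) * (4/pi)^s * sqrt(|disc(K)|) = (2!/2^2) * (4/pi)^1 * sqrt(987)
= 0.5 * 1.273240 * 31.416556
= 20.0004

20.0004


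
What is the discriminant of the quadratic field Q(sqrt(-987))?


For K = Q(sqrt(d)) with d squarefree: disc(K) = d if d = 1 mod 4, and disc(K) = 4d if d = 2 or 3 mod 4.
Here d = -987, and d mod 4 = 1.
d = 1 mod 4 (O_K = Z[(1+sqrt(d))/2]), so disc(K) = d = -987

-987


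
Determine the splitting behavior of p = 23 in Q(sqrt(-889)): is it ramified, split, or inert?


K = Q(sqrt(-889)). Since d mod 4 = 3, disc(K) = -3556.
Check p | disc: -3556 mod 23 = 9.
p does not divide disc. Compute Legendre symbol (d/p):
8^((23-1)/2) mod 23 = 1
(d/p) = 1, so p splits: (p) = P*P' with e=1, f=1, g=2.
Therefore p is split.

split


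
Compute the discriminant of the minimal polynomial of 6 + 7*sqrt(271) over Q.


The element 6 + 7*sqrt(271) has minimal polynomial:
x^2 - 12*x - 13243
Discriminant = (-12)^2 - 4*(-13243)
= 144 + 52972
= 53116

53116


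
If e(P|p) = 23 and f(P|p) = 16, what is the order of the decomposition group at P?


|D_P| = e * f
= 23 * 16
= 368

368


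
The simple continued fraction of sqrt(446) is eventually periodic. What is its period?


Run the CF algorithm for sqrt(446).
a_0 = floor(sqrt(446)) = 21; set m_0=0, q_0=1.
Recurrence: m' = q*a - m,  q' = (d - m'^2)/q,  a' = floor((a_0 + m')/q').
  step 1: m=21, q=5, a=8
  step 2: m=19, q=17, a=2
  step 3: m=15, q=13, a=2
  step 4: m=11, q=25, a=1
  step 5: m=14, q=10, a=3
  step 6: m=16, q=19, a=1
  step 7: m=3, q=23, a=1
  step 8: m=20, q=2, a=20
  step 9: m=20, q=23, a=1
  step 10: m=3, q=19, a=1
  step 11: m=16, q=10, a=3
  step 12: m=14, q=25, a=1
  step 13: m=11, q=13, a=2
  step 14: m=15, q=17, a=2
  step 15: m=19, q=5, a=8
  step 16: m=21, q=1, a=42
a_16 = 2*a_0 = 42, so the period closes here.
sqrt(446) = [21; 8, 2, 2, 1, 3, 1, 1, 20, 1, 1, 3, 1, 2, 2, 8, 42]
Period length = 16

16


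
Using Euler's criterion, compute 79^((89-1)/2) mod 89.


p = 89 is prime and the exponent is (p-1)/2 = 44, so by Euler's criterion 79^44 = (79/89) = +1 or -1 mod 89.
Compute by square-and-multiply:
  44 = 32 + 8 + 4 (binary 101100)
  Repeated squaring mod 89: 79^1 = 79, 79^2 = 11, 79^4 = 32, 79^8 = 45, 79^16 = 67, 79^32 = 39
  79^44 = 79^32 * 79^8 * 79^4 = 39 * 45 * 32 mod 89
    39 * 45 = 1755 = 64 mod 89
    64 * 32 = 2048 = 1 mod 89
  79^44 = 1 mod 89
Result 1: 79 is a quadratic residue mod 89.
79^44 mod 89 = 1

1


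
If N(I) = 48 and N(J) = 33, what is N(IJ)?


N(IJ) = N(I) * N(J)
= 48 * 33
= 1584

1584


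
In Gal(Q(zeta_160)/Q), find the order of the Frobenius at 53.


The Frobenius at p in Gal(Q(zeta_n)/Q) = (Z/nZ)* is the class of p, so its order is ord_160(53), the smallest k >= 1 with 53^k = 1 mod 160.
n = 160 = 2^5 * 5, phi(160) = 64; the order divides phi(n).
Divisors of 64: 1, 2, 4, 8, 16, 32, 64
Repeated squaring mod 160: 53^1 = 53, 53^2 = 89, 53^4 = 81, 53^8 = 1, 53^16 = 1, 53^32 = 1, 53^64 = 1
Test divisors in increasing order:
  k=1: 53^1 = 53 mod 160
  k=2: 53^2 = 89 mod 160
  k=4: 53^4 = 81 mod 160
  k=8: 53^8 = 1 mod 160  <- first divisor giving 1
Order = 8

8


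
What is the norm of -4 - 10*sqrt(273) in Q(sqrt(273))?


N(a + b*sqrt(d)) = a^2 - d*b^2
= (-4)^2 - (273)*(-10)^2
= 16 - 27300
= -27284

-27284


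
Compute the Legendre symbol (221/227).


p = 227 is prime, so compute (221/227) with the reciprocity algorithm (Jacobi-symbol steps: pull out 2s via (2/n), flip via reciprocity, reduce):
  reciprocity: (221/227) -> +(227/221)
  reduce: (6/221)
  pull out 2: (2/221) = -1  (since 221 mod 8 = 5)
  reciprocity: (3/221) -> +(221/3)
  reduce: (2/3)
  pull out 2: (2/3) = -1  (since 3 mod 8 = 3)
  (1/3) = 1
Product of signs = 1
(221/227) = 1

1


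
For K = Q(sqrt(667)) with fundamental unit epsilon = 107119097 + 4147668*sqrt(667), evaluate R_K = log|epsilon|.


epsilon = 107119097 + 4147668*sqrt(667)
= 2.1424e+08
R = ln(2.1424e+08)
= 19.1826

19.1826


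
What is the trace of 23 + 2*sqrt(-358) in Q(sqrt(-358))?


Tr(a + b*sqrt(d)) = (a + b*sqrt(d)) + (a - b*sqrt(d)) = 2a
= 2 * (23)
= 46

46


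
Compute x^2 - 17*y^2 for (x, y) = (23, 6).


x^2 - d*y^2
= 23^2 - 17*6^2
= 529 - 612
= -83

-83


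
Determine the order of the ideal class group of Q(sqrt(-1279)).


K = Q(sqrt(-1279)). d mod 4 = 1, so D = disc(K) = d = -1279
h(K) equals the number of primitive reduced positive-definite forms (a, b, c) = a*x^2 + b*x*y + c*y^2 with b^2 - 4ac = D,
where reduced means |b| <= a <= c, with b >= 0 whenever |b| = a or a = c, and primitive means gcd(a, b, c) = 1.
Reduced forces 3a^2 <= |D| = 1279, so 1 <= a <= 20; b must have the parity of D, and c = (b^2 - D)/(4a) must be an integer >= a.
Enumerate a = 1..20, b in [-a, a]:
  a=1: (1, 1, 320)  [1]
  a=2: (2, -1, 160), (2, 1, 160)  [2]
  a=3: none
  a=4: (4, -1, 80), (4, 1, 80)  [2]
  a=5: (5, -1, 64), (5, 1, 64)  [2]
  a=6: none
  a=7: (7, -3, 46), (7, 3, 46)  [2]
  a=8: (8, -1, 40), (8, 1, 40)  [2]
  a=9: none
  a=10: (10, -9, 34), (10, -1, 32), (10, 1, 32), (10, 9, 34)  [4]
  a=11..13: none
  a=14: (14, -11, 25), (14, -3, 23), (14, 3, 23), (14, 11, 25)  [4]
  a=15: none
  a=16: (16, -1, 20), (16, 1, 20)  [2]
  a=17: (17, -9, 20), (17, 9, 20)  [2]
  a=18..20: none
Total reduced forms: 1 + 2 + 2 + 2 + 2 + 2 + 4 + 4 + 2 + 2 = 23
h = 23

23


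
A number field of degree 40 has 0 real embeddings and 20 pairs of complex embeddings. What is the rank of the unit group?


By Dirichlet's unit theorem:
rank = r1 + r2 - 1
= 0 + 20 - 1
= 19

19


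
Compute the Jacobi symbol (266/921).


Compute (266/921) via quadratic reciprocity:
  pull out 2: (2/921) = +1  (since 921 mod 8 = 1)
  reciprocity: (133/921) -> +(921/133)
  reduce: (123/133)
  reciprocity: (123/133) -> +(133/123)
  reduce: (10/123)
  pull out 2: (2/123) = -1  (since 123 mod 8 = 3)
  reciprocity: (5/123) -> +(123/5)
  reduce: (3/5)
  reciprocity: (3/5) -> +(5/3)
  reduce: (2/3)
  pull out 2: (2/3) = -1  (since 3 mod 8 = 3)
  (1/3) = 1
Product of signs = 1

1


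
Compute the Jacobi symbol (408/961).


Compute (408/961) via quadratic reciprocity:
  pull out 2: (2/961) = +1  (since 961 mod 8 = 1)
  pull out 2: (2/961) = +1  (since 961 mod 8 = 1)
  pull out 2: (2/961) = +1  (since 961 mod 8 = 1)
  reciprocity: (51/961) -> +(961/51)
  reduce: (43/51)
  reciprocity: (43/51) -> -(51/43)
  reduce: (8/43)
  pull out 2: (2/43) = -1  (since 43 mod 8 = 3)
  pull out 2: (2/43) = -1  (since 43 mod 8 = 3)
  pull out 2: (2/43) = -1  (since 43 mod 8 = 3)
  (1/43) = 1
Product of signs = 1

1


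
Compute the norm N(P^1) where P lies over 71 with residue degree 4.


N(P^a) = p^(a*f)
= 71^(1*4)
= 71^4
= 25411681

25411681


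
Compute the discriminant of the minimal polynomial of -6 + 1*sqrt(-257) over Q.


The element -6 + 1*sqrt(-257) has minimal polynomial:
x^2 + 12*x + 293
Discriminant = (12)^2 - 4*(293)
= 144 - 1172
= -1028

-1028


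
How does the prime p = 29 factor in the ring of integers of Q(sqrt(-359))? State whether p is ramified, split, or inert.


K = Q(sqrt(-359)). Since d mod 4 = 1, disc(K) = -359.
Check p | disc: -359 mod 29 = 18.
p does not divide disc. Compute Legendre symbol (d/p):
18^((29-1)/2) mod 29 = -1
(d/p) = -1, so p is inert: (p) stays prime with e=1, f=2, g=1.
Therefore p is inert.

inert


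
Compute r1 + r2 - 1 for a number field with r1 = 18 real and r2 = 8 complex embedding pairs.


By Dirichlet's unit theorem:
rank = r1 + r2 - 1
= 18 + 8 - 1
= 25

25


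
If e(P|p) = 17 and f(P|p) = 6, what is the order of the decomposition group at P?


|D_P| = e * f
= 17 * 6
= 102

102


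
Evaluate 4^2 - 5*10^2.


x^2 - d*y^2
= 4^2 - 5*10^2
= 16 - 500
= -484

-484


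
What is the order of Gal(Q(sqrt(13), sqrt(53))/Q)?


The 2 square roots of distinct primes are multiplicatively independent over Q,
so [K:Q] = 2^2 and Gal(K/Q) is isomorphic to (Z/2Z)^2.
|Gal| = 2^2 = 4

4


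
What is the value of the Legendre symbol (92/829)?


p = 829 is prime, so compute (92/829) with the reciprocity algorithm (Jacobi-symbol steps: pull out 2s via (2/n), flip via reciprocity, reduce):
  pull out 2: (2/829) = -1  (since 829 mod 8 = 5)
  pull out 2: (2/829) = -1  (since 829 mod 8 = 5)
  reciprocity: (23/829) -> +(829/23)
  reduce: (1/23)
  (1/23) = 1
Product of signs = 1
(92/829) = 1

1


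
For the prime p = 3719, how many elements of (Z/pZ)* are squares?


For prime p, the number of non-zero quadratic residues is (p-1)/2.
= (3719-1)/2
= 1859

1859


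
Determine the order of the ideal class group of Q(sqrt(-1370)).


K = Q(sqrt(-1370)). d mod 4 = 2, so D = disc(K) = 4d = -5480
h(K) equals the number of primitive reduced positive-definite forms (a, b, c) = a*x^2 + b*x*y + c*y^2 with b^2 - 4ac = D,
where reduced means |b| <= a <= c, with b >= 0 whenever |b| = a or a = c, and primitive means gcd(a, b, c) = 1.
Reduced forces 3a^2 <= |D| = 5480, so 1 <= a <= 42; b must have the parity of D, and c = (b^2 - D)/(4a) must be an integer >= a.
Enumerate a = 1..42, b in [-a, a]:
  a=1: (1, 0, 1370)  [1]
  a=2: (2, 0, 685)  [1]
  a=3: (3, -2, 457), (3, 2, 457)  [2]
  a=4: none
  a=5: (5, 0, 274)  [1]
  a=6: (6, -4, 229), (6, 4, 229)  [2]
  a=7: (7, -6, 197), (7, 6, 197)  [2]
  a=8: none
  a=9: (9, -8, 154), (9, 8, 154)  [2]
  a=10: (10, 0, 137)  [1]
  a=11: (11, -8, 126), (11, 8, 126)  [2]
  a=12..13: none
  a=14: (14, -8, 99), (14, 8, 99)  [2]
  a=15: (15, -10, 93), (15, 10, 93)  [2]
  a=16..17: none
  a=18: (18, -8, 77), (18, 8, 77)  [2]
  a=19: (19, -12, 74), (19, 12, 74)  [2]
  a=20: none
  a=21: (21, -20, 70), (21, -8, 66), (21, 8, 66), (21, 20, 70)  [4]
  a=22: (22, -8, 63), (22, 8, 63)  [2]
  a=23..26: none
  a=27: (27, -26, 57), (27, 26, 57)  [2]
  a=28: none
  a=29: (29, -28, 54), (29, 28, 54)  [2]
  a=30: (30, -20, 49), (30, 20, 49)  [2]
  a=31: (31, -10, 45), (31, 10, 45)  [2]
  a=32: none
  a=33: (33, -14, 43), (33, -8, 42), (33, 8, 42), (33, 14, 43)  [4]
  a=34: none
  a=35: (35, -20, 42), (35, 20, 42)  [2]
  a=36: none
  a=37: (37, -12, 38), (37, 12, 38)  [2]
  a=38..42: none
Total reduced forms: 1 + 1 + 2 + 1 + 2 + 2 + 2 + 1 + 2 + 2 + 2 + 2 + 2 + 4 + 2 + 2 + 2 + 2 + 2 + 4 + 2 + 2 = 44
h = 44

44


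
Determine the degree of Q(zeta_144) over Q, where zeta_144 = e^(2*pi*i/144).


The degree equals Euler's totient phi(144).
144 = 2^4 * 3^2
phi(144) = 48

48


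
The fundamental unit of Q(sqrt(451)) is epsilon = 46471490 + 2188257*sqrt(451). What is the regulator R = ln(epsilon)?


epsilon = 46471490 + 2188257*sqrt(451)
= 9.2943e+07
R = ln(9.2943e+07)
= 18.3475

18.3475


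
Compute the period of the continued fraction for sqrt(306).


Run the CF algorithm for sqrt(306).
a_0 = floor(sqrt(306)) = 17; set m_0=0, q_0=1.
Recurrence: m' = q*a - m,  q' = (d - m'^2)/q,  a' = floor((a_0 + m')/q').
  step 1: m=17, q=17, a=2
  step 2: m=17, q=1, a=34
a_2 = 2*a_0 = 34, so the period closes here.
sqrt(306) = [17; 2, 34]
Period length = 2

2


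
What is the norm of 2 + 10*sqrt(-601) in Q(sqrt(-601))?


N(a + b*sqrt(d)) = a^2 - d*b^2
= (2)^2 - (-601)*(10)^2
= 4 + 60100
= 60104

60104


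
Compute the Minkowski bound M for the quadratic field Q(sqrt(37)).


d = 37, d mod 4 = 1, so disc(K) = d = 37; |disc(K)| = 37
Real quadratic field, so n = 2, s = r2 = 0, r1 = 2
M = (n!/n^n) * (4/pi)^s * sqrt(|disc(K)|) = (2!/2^2) * (4/pi)^0 * sqrt(37)
= 0.5 * 1.000000 * 6.082763
= 3.0414

3.0414


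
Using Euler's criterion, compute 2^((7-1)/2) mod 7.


p = 7 is prime and the exponent is (p-1)/2 = 3, so by Euler's criterion 2^3 = (2/7) = +1 or -1 mod 7.
Compute by square-and-multiply:
  3 = 2 + 1 (binary 11)
  Repeated squaring mod 7: 2^1 = 2, 2^2 = 4
  2^3 = 2^2 * 2^1 = 4 * 2 mod 7
    4 * 2 = 8 = 1 mod 7
  2^3 = 1 mod 7
Result 1: 2 is a quadratic residue mod 7.
2^3 mod 7 = 1

1


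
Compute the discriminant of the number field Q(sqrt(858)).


For K = Q(sqrt(d)) with d squarefree: disc(K) = d if d = 1 mod 4, and disc(K) = 4d if d = 2 or 3 mod 4.
Here d = 858, and d mod 4 = 2.
d = 2 mod 4, not 1 (O_K = Z[sqrt(d)]), so disc(K) = 4d = 4 * (858) = 3432

3432


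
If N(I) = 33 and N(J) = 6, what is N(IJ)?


N(IJ) = N(I) * N(J)
= 33 * 6
= 198

198


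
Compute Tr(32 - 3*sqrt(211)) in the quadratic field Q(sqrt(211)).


Tr(a + b*sqrt(d)) = (a + b*sqrt(d)) + (a - b*sqrt(d)) = 2a
= 2 * (32)
= 64

64


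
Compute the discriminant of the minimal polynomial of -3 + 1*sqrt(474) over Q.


The element -3 + 1*sqrt(474) has minimal polynomial:
x^2 + 6*x - 465
Discriminant = (6)^2 - 4*(-465)
= 36 + 1860
= 1896

1896


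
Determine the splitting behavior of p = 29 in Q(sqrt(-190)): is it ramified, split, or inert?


K = Q(sqrt(-190)). Since d mod 4 = 2, disc(K) = -760.
Check p | disc: -760 mod 29 = 23.
p does not divide disc. Compute Legendre symbol (d/p):
13^((29-1)/2) mod 29 = 1
(d/p) = 1, so p splits: (p) = P*P' with e=1, f=1, g=2.
Therefore p is split.

split


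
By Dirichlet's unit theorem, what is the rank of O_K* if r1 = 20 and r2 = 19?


By Dirichlet's unit theorem:
rank = r1 + r2 - 1
= 20 + 19 - 1
= 38

38


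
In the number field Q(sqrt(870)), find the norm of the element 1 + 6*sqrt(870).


N(a + b*sqrt(d)) = a^2 - d*b^2
= (1)^2 - (870)*(6)^2
= 1 - 31320
= -31319

-31319


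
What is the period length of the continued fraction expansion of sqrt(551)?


Run the CF algorithm for sqrt(551).
a_0 = floor(sqrt(551)) = 23; set m_0=0, q_0=1.
Recurrence: m' = q*a - m,  q' = (d - m'^2)/q,  a' = floor((a_0 + m')/q').
  step 1: m=23, q=22, a=2
  step 2: m=21, q=5, a=8
  step 3: m=19, q=38, a=1
  step 4: m=19, q=5, a=8
  step 5: m=21, q=22, a=2
  step 6: m=23, q=1, a=46
a_6 = 2*a_0 = 46, so the period closes here.
sqrt(551) = [23; 2, 8, 1, 8, 2, 46]
Period length = 6

6


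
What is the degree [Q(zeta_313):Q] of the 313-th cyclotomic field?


The degree equals Euler's totient phi(313).
313 = 313
phi(313) = 312

312


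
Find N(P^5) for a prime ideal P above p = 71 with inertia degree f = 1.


N(P^a) = p^(a*f)
= 71^(5*1)
= 71^5
= 1804229351

1804229351


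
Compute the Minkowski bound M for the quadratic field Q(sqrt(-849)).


d = -849, d mod 4 = 3, so disc(K) = 4d = -3396; |disc(K)| = 3396
Imaginary quadratic field, so n = 2, s = r2 = 1, r1 = 0
M = (n!/n^n) * (4/pi)^s * sqrt(|disc(K)|) = (2!/2^2) * (4/pi)^1 * sqrt(3396)
= 0.5 * 1.273240 * 58.275209
= 37.0992

37.0992


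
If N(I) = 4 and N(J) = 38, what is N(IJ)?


N(IJ) = N(I) * N(J)
= 4 * 38
= 152

152


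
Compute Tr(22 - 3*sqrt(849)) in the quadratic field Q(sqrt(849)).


Tr(a + b*sqrt(d)) = (a + b*sqrt(d)) + (a - b*sqrt(d)) = 2a
= 2 * (22)
= 44

44


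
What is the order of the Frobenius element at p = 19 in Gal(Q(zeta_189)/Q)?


The Frobenius at p in Gal(Q(zeta_n)/Q) = (Z/nZ)* is the class of p, so its order is ord_189(19), the smallest k >= 1 with 19^k = 1 mod 189.
n = 189 = 3^3 * 7, phi(189) = 108; the order divides phi(n).
Divisors of 108: 1, 2, 3, 4, 6, 9, 12, 18, 27, 36, 54, 108
Repeated squaring mod 189: 19^1 = 19, 19^2 = 172, 19^4 = 100, 19^8 = 172, 19^16 = 100, 19^32 = 172, 19^64 = 100
Test divisors in increasing order:
  k=1: 19^1 = 19 mod 189
  k=2: 19^2 = 172 mod 189
  k=3: 19^3 = 172 * 19 = 55 mod 189
  k=4: 19^4 = 100 mod 189
  k=6: 19^6 = 100 * 172 = 1 mod 189  <- first divisor giving 1
Order = 6

6


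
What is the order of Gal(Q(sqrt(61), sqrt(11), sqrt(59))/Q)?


The 3 square roots of distinct primes are multiplicatively independent over Q,
so [K:Q] = 2^3 and Gal(K/Q) is isomorphic to (Z/2Z)^3.
|Gal| = 2^3 = 8

8


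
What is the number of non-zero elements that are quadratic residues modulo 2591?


For prime p, the number of non-zero quadratic residues is (p-1)/2.
= (2591-1)/2
= 1295

1295


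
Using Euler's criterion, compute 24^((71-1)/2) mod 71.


p = 71 is prime and the exponent is (p-1)/2 = 35, so by Euler's criterion 24^35 = (24/71) = +1 or -1 mod 71.
Compute by square-and-multiply:
  35 = 32 + 2 + 1 (binary 100011)
  Repeated squaring mod 71: 24^1 = 24, 24^2 = 8, 24^4 = 64, 24^8 = 49, 24^16 = 58, 24^32 = 27
  24^35 = 24^32 * 24^2 * 24^1 = 27 * 8 * 24 mod 71
    27 * 8 = 216 = 3 mod 71
    3 * 24 = 72 = 1 mod 71
  24^35 = 1 mod 71
Result 1: 24 is a quadratic residue mod 71.
24^35 mod 71 = 1

1


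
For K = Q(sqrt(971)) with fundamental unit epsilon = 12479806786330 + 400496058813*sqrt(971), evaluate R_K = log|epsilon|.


epsilon = 12479806786330 + 400496058813*sqrt(971)
= 2.4960e+13
R = ln(2.4960e+13)
= 30.8483

30.8483


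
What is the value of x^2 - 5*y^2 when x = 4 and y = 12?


x^2 - d*y^2
= 4^2 - 5*12^2
= 16 - 720
= -704

-704


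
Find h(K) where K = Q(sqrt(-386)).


K = Q(sqrt(-386)). d mod 4 = 2, so D = disc(K) = 4d = -1544
h(K) equals the number of primitive reduced positive-definite forms (a, b, c) = a*x^2 + b*x*y + c*y^2 with b^2 - 4ac = D,
where reduced means |b| <= a <= c, with b >= 0 whenever |b| = a or a = c, and primitive means gcd(a, b, c) = 1.
Reduced forces 3a^2 <= |D| = 1544, so 1 <= a <= 22; b must have the parity of D, and c = (b^2 - D)/(4a) must be an integer >= a.
Enumerate a = 1..22, b in [-a, a]:
  a=1: (1, 0, 386)  [1]
  a=2: (2, 0, 193)  [1]
  a=3: (3, -2, 129), (3, 2, 129)  [2]
  a=4: none
  a=5: (5, -4, 78), (5, 4, 78)  [2]
  a=6: (6, -4, 65), (6, 4, 65)  [2]
  a=7..8: none
  a=9: (9, -2, 43), (9, 2, 43)  [2]
  a=10: (10, -4, 39), (10, 4, 39)  [2]
  a=11..12: none
  a=13: (13, -4, 30), (13, 4, 30)  [2]
  a=14: none
  a=15: (15, -14, 29), (15, -4, 26), (15, 4, 26), (15, 14, 29)  [4]
  a=16..17: none
  a=18: (18, -16, 25), (18, 16, 25)  [2]
  a=19..22: none
Total reduced forms: 1 + 1 + 2 + 2 + 2 + 2 + 2 + 2 + 4 + 2 = 20
h = 20

20


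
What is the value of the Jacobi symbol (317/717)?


Compute (317/717) via quadratic reciprocity:
  reciprocity: (317/717) -> +(717/317)
  reduce: (83/317)
  reciprocity: (83/317) -> +(317/83)
  reduce: (68/83)
  pull out 2: (2/83) = -1  (since 83 mod 8 = 3)
  pull out 2: (2/83) = -1  (since 83 mod 8 = 3)
  reciprocity: (17/83) -> +(83/17)
  reduce: (15/17)
  reciprocity: (15/17) -> +(17/15)
  reduce: (2/15)
  pull out 2: (2/15) = +1  (since 15 mod 8 = 7)
  (1/15) = 1
Product of signs = 1

1


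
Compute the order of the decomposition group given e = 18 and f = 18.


|D_P| = e * f
= 18 * 18
= 324

324


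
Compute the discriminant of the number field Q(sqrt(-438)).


For K = Q(sqrt(d)) with d squarefree: disc(K) = d if d = 1 mod 4, and disc(K) = 4d if d = 2 or 3 mod 4.
Here d = -438, and d mod 4 = 2.
d = 2 mod 4, not 1 (O_K = Z[sqrt(d)]), so disc(K) = 4d = 4 * (-438) = -1752

-1752


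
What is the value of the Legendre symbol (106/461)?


p = 461 is prime, so compute (106/461) with the reciprocity algorithm (Jacobi-symbol steps: pull out 2s via (2/n), flip via reciprocity, reduce):
  pull out 2: (2/461) = -1  (since 461 mod 8 = 5)
  reciprocity: (53/461) -> +(461/53)
  reduce: (37/53)
  reciprocity: (37/53) -> +(53/37)
  reduce: (16/37)
  pull out 2: (2/37) = -1  (since 37 mod 8 = 5)
  pull out 2: (2/37) = -1  (since 37 mod 8 = 5)
  pull out 2: (2/37) = -1  (since 37 mod 8 = 5)
  pull out 2: (2/37) = -1  (since 37 mod 8 = 5)
  (1/37) = 1
Product of signs = -1
(106/461) = -1

-1


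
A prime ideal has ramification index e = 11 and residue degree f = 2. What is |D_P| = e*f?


|D_P| = e * f
= 11 * 2
= 22

22


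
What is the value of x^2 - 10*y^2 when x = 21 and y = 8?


x^2 - d*y^2
= 21^2 - 10*8^2
= 441 - 640
= -199

-199


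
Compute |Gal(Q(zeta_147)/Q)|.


|Gal(Q(zeta_147)/Q)| = phi(147)
= 84

84


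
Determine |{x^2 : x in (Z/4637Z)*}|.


For prime p, the number of non-zero quadratic residues is (p-1)/2.
= (4637-1)/2
= 2318

2318


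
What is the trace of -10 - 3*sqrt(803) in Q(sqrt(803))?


Tr(a + b*sqrt(d)) = (a + b*sqrt(d)) + (a - b*sqrt(d)) = 2a
= 2 * (-10)
= -20

-20


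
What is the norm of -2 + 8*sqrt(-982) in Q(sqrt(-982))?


N(a + b*sqrt(d)) = a^2 - d*b^2
= (-2)^2 - (-982)*(8)^2
= 4 + 62848
= 62852

62852


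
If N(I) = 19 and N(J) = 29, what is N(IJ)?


N(IJ) = N(I) * N(J)
= 19 * 29
= 551

551


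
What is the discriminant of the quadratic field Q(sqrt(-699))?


For K = Q(sqrt(d)) with d squarefree: disc(K) = d if d = 1 mod 4, and disc(K) = 4d if d = 2 or 3 mod 4.
Here d = -699, and d mod 4 = 1.
d = 1 mod 4 (O_K = Z[(1+sqrt(d))/2]), so disc(K) = d = -699

-699


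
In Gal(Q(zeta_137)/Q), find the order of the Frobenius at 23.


The Frobenius at p in Gal(Q(zeta_n)/Q) = (Z/nZ)* is the class of p, so its order is ord_137(23), the smallest k >= 1 with 23^k = 1 mod 137.
n = 137 = 137, phi(137) = 136; the order divides phi(n).
Divisors of 136: 1, 2, 4, 8, 17, 34, 68, 136
Repeated squaring mod 137: 23^1 = 23, 23^2 = 118, 23^4 = 87, 23^8 = 34, 23^16 = 60, 23^32 = 38, 23^64 = 74, 23^128 = 133
Test divisors in increasing order:
  k=1: 23^1 = 23 mod 137
  k=2: 23^2 = 118 mod 137
  k=4: 23^4 = 87 mod 137
  k=8: 23^8 = 34 mod 137
  k=17: 23^17 = 60 * 23 = 10 mod 137
  k=34: 23^34 = 38 * 118 = 100 mod 137
  k=68: 23^68 = 74 * 87 = 136 mod 137
  k=136: 23^136 = 133 * 34 = 1 mod 137  <- first divisor giving 1
Order = 136

136


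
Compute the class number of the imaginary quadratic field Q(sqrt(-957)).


K = Q(sqrt(-957)). d mod 4 = 3, so D = disc(K) = 4d = -3828
h(K) equals the number of primitive reduced positive-definite forms (a, b, c) = a*x^2 + b*x*y + c*y^2 with b^2 - 4ac = D,
where reduced means |b| <= a <= c, with b >= 0 whenever |b| = a or a = c, and primitive means gcd(a, b, c) = 1.
Reduced forces 3a^2 <= |D| = 3828, so 1 <= a <= 35; b must have the parity of D, and c = (b^2 - D)/(4a) must be an integer >= a.
Enumerate a = 1..35, b in [-a, a]:
  a=1: (1, 0, 957)  [1]
  a=2: (2, 2, 479)  [1]
  a=3: (3, 0, 319)  [1]
  a=4..5: none
  a=6: (6, 6, 161)  [1]
  a=7: (7, -6, 138), (7, 6, 138)  [2]
  a=8..10: none
  a=11: (11, 0, 87)  [1]
  a=12..13: none
  a=14: (14, -6, 69), (14, 6, 69)  [2]
  a=15..20: none
  a=21: (21, -6, 46), (21, 6, 46)  [2]
  a=22: (22, 22, 49)  [1]
  a=23: (23, -6, 42), (23, 6, 42)  [2]
  a=24..28: none
  a=29: (29, 0, 33)  [1]
  a=30: none
  a=31: (31, 4, 31)  [1]
  a=32..35: none
Total reduced forms: 1 + 1 + 1 + 1 + 2 + 1 + 2 + 2 + 1 + 2 + 1 + 1 = 16
h = 16

16


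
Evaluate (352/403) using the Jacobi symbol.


Compute (352/403) via quadratic reciprocity:
  pull out 2: (2/403) = -1  (since 403 mod 8 = 3)
  pull out 2: (2/403) = -1  (since 403 mod 8 = 3)
  pull out 2: (2/403) = -1  (since 403 mod 8 = 3)
  pull out 2: (2/403) = -1  (since 403 mod 8 = 3)
  pull out 2: (2/403) = -1  (since 403 mod 8 = 3)
  reciprocity: (11/403) -> -(403/11)
  reduce: (7/11)
  reciprocity: (7/11) -> -(11/7)
  reduce: (4/7)
  pull out 2: (2/7) = +1  (since 7 mod 8 = 7)
  pull out 2: (2/7) = +1  (since 7 mod 8 = 7)
  (1/7) = 1
Product of signs = -1

-1


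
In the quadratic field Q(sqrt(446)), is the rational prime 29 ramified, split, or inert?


K = Q(sqrt(446)). Since d mod 4 = 2, disc(K) = 1784.
Check p | disc: 1784 mod 29 = 15.
p does not divide disc. Compute Legendre symbol (d/p):
11^((29-1)/2) mod 29 = -1
(d/p) = -1, so p is inert: (p) stays prime with e=1, f=2, g=1.
Therefore p is inert.

inert


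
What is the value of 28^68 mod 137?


p = 137 is prime and the exponent is (p-1)/2 = 68, so by Euler's criterion 28^68 = (28/137) = +1 or -1 mod 137.
Compute by square-and-multiply:
  68 = 64 + 4 (binary 1000100)
  Repeated squaring mod 137: 28^1 = 28, 28^2 = 99, 28^4 = 74, 28^8 = 133, 28^16 = 16, 28^32 = 119, 28^64 = 50
  28^68 = 28^64 * 28^4 = 50 * 74 mod 137
    50 * 74 = 3700 = 1 mod 137
  28^68 = 1 mod 137
Result 1: 28 is a quadratic residue mod 137.
28^68 mod 137 = 1

1


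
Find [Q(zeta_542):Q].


The degree equals Euler's totient phi(542).
542 = 2 * 271
phi(542) = 270

270


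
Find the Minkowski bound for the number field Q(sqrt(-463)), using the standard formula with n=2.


d = -463, d mod 4 = 1, so disc(K) = d = -463; |disc(K)| = 463
Imaginary quadratic field, so n = 2, s = r2 = 1, r1 = 0
M = (n!/n^n) * (4/pi)^s * sqrt(|disc(K)|) = (2!/2^2) * (4/pi)^1 * sqrt(463)
= 0.5 * 1.273240 * 21.517435
= 13.6984

13.6984


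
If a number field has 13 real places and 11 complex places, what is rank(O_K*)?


By Dirichlet's unit theorem:
rank = r1 + r2 - 1
= 13 + 11 - 1
= 23

23


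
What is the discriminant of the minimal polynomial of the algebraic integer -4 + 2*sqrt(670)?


The element -4 + 2*sqrt(670) has minimal polynomial:
x^2 + 8*x - 2664
Discriminant = (8)^2 - 4*(-2664)
= 64 + 10656
= 10720

10720


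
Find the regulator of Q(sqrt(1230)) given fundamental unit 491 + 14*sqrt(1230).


epsilon = 491 + 14*sqrt(1230)
= 981.9990
R = ln(981.9990)
= 6.8896

6.8896


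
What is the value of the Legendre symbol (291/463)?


p = 463 is prime, so compute (291/463) with the reciprocity algorithm (Jacobi-symbol steps: pull out 2s via (2/n), flip via reciprocity, reduce):
  reciprocity: (291/463) -> -(463/291)
  reduce: (172/291)
  pull out 2: (2/291) = -1  (since 291 mod 8 = 3)
  pull out 2: (2/291) = -1  (since 291 mod 8 = 3)
  reciprocity: (43/291) -> -(291/43)
  reduce: (33/43)
  reciprocity: (33/43) -> +(43/33)
  reduce: (10/33)
  pull out 2: (2/33) = +1  (since 33 mod 8 = 1)
  reciprocity: (5/33) -> +(33/5)
  reduce: (3/5)
  reciprocity: (3/5) -> +(5/3)
  reduce: (2/3)
  pull out 2: (2/3) = -1  (since 3 mod 8 = 3)
  (1/3) = 1
Product of signs = -1
(291/463) = -1

-1


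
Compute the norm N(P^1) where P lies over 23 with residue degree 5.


N(P^a) = p^(a*f)
= 23^(1*5)
= 23^5
= 6436343

6436343


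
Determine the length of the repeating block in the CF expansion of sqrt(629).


Run the CF algorithm for sqrt(629).
a_0 = floor(sqrt(629)) = 25; set m_0=0, q_0=1.
Recurrence: m' = q*a - m,  q' = (d - m'^2)/q,  a' = floor((a_0 + m')/q').
  step 1: m=25, q=4, a=12
  step 2: m=23, q=25, a=1
  step 3: m=2, q=25, a=1
  step 4: m=23, q=4, a=12
  step 5: m=25, q=1, a=50
a_5 = 2*a_0 = 50, so the period closes here.
sqrt(629) = [25; 12, 1, 1, 12, 50]
Period length = 5

5


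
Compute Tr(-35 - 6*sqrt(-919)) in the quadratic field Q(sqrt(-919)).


Tr(a + b*sqrt(d)) = (a + b*sqrt(d)) + (a - b*sqrt(d)) = 2a
= 2 * (-35)
= -70

-70


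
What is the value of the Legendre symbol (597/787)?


p = 787 is prime, so compute (597/787) with the reciprocity algorithm (Jacobi-symbol steps: pull out 2s via (2/n), flip via reciprocity, reduce):
  reciprocity: (597/787) -> +(787/597)
  reduce: (190/597)
  pull out 2: (2/597) = -1  (since 597 mod 8 = 5)
  reciprocity: (95/597) -> +(597/95)
  reduce: (27/95)
  reciprocity: (27/95) -> -(95/27)
  reduce: (14/27)
  pull out 2: (2/27) = -1  (since 27 mod 8 = 3)
  reciprocity: (7/27) -> -(27/7)
  reduce: (6/7)
  pull out 2: (2/7) = +1  (since 7 mod 8 = 7)
  reciprocity: (3/7) -> -(7/3)
  reduce: (1/3)
  (1/3) = 1
Product of signs = -1
(597/787) = -1

-1


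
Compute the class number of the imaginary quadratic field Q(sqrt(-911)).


K = Q(sqrt(-911)). d mod 4 = 1, so D = disc(K) = d = -911
h(K) equals the number of primitive reduced positive-definite forms (a, b, c) = a*x^2 + b*x*y + c*y^2 with b^2 - 4ac = D,
where reduced means |b| <= a <= c, with b >= 0 whenever |b| = a or a = c, and primitive means gcd(a, b, c) = 1.
Reduced forces 3a^2 <= |D| = 911, so 1 <= a <= 17; b must have the parity of D, and c = (b^2 - D)/(4a) must be an integer >= a.
Enumerate a = 1..17, b in [-a, a]:
  a=1: (1, 1, 228)  [1]
  a=2: (2, -1, 114), (2, 1, 114)  [2]
  a=3: (3, -1, 76), (3, 1, 76)  [2]
  a=4: (4, -1, 57), (4, 1, 57)  [2]
  a=5: (5, -3, 46), (5, 3, 46)  [2]
  a=6: (6, -5, 39), (6, -1, 38), (6, 1, 38), (6, 5, 39)  [4]
  a=7: none
  a=8: (8, -7, 30), (8, 7, 30)  [2]
  a=9: (9, -5, 26), (9, 5, 26)  [2]
  a=10: (10, -7, 24), (10, -3, 23), (10, 3, 23), (10, 7, 24)  [4]
  a=11: none
  a=12: (12, -7, 20), (12, -1, 19), (12, 1, 19), (12, 7, 20)  [4]
  a=13: (13, -5, 18), (13, 5, 18)  [2]
  a=14: none
  a=15: (15, -13, 18), (15, -7, 16), (15, 7, 16), (15, 13, 18)  [4]
  a=16..17: none
Total reduced forms: 1 + 2 + 2 + 2 + 2 + 4 + 2 + 2 + 4 + 4 + 2 + 4 = 31
h = 31

31


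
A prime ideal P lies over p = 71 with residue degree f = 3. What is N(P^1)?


N(P^a) = p^(a*f)
= 71^(1*3)
= 71^3
= 357911

357911


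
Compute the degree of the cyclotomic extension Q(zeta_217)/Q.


The degree equals Euler's totient phi(217).
217 = 7 * 31
phi(217) = 180

180


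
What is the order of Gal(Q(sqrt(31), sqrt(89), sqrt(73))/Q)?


The 3 square roots of distinct primes are multiplicatively independent over Q,
so [K:Q] = 2^3 and Gal(K/Q) is isomorphic to (Z/2Z)^3.
|Gal| = 2^3 = 8

8


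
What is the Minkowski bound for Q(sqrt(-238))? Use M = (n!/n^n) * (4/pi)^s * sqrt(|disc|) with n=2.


d = -238, d mod 4 = 2, so disc(K) = 4d = -952; |disc(K)| = 952
Imaginary quadratic field, so n = 2, s = r2 = 1, r1 = 0
M = (n!/n^n) * (4/pi)^s * sqrt(|disc(K)|) = (2!/2^2) * (4/pi)^1 * sqrt(952)
= 0.5 * 1.273240 * 30.854497
= 19.6426

19.6426


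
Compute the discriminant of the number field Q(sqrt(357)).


For K = Q(sqrt(d)) with d squarefree: disc(K) = d if d = 1 mod 4, and disc(K) = 4d if d = 2 or 3 mod 4.
Here d = 357, and d mod 4 = 1.
d = 1 mod 4 (O_K = Z[(1+sqrt(d))/2]), so disc(K) = d = 357

357


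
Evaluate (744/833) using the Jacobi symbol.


Compute (744/833) via quadratic reciprocity:
  pull out 2: (2/833) = +1  (since 833 mod 8 = 1)
  pull out 2: (2/833) = +1  (since 833 mod 8 = 1)
  pull out 2: (2/833) = +1  (since 833 mod 8 = 1)
  reciprocity: (93/833) -> +(833/93)
  reduce: (89/93)
  reciprocity: (89/93) -> +(93/89)
  reduce: (4/89)
  pull out 2: (2/89) = +1  (since 89 mod 8 = 1)
  pull out 2: (2/89) = +1  (since 89 mod 8 = 1)
  (1/89) = 1
Product of signs = 1

1


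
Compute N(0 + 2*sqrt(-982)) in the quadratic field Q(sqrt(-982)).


N(a + b*sqrt(d)) = a^2 - d*b^2
= (0)^2 - (-982)*(2)^2
= 0 + 3928
= 3928

3928


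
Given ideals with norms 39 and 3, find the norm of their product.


N(IJ) = N(I) * N(J)
= 39 * 3
= 117

117


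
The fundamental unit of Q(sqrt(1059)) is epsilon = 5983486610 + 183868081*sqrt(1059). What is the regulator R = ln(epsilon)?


epsilon = 5983486610 + 183868081*sqrt(1059)
= 1.1967e+10
R = ln(1.1967e+10)
= 23.2054

23.2054


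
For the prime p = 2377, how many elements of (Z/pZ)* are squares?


For prime p, the number of non-zero quadratic residues is (p-1)/2.
= (2377-1)/2
= 1188

1188


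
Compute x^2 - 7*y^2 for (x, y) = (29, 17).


x^2 - d*y^2
= 29^2 - 7*17^2
= 841 - 2023
= -1182

-1182


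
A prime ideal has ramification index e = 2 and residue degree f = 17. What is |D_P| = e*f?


|D_P| = e * f
= 2 * 17
= 34

34


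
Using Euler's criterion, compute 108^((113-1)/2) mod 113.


p = 113 is prime and the exponent is (p-1)/2 = 56, so by Euler's criterion 108^56 = (108/113) = +1 or -1 mod 113.
Compute by square-and-multiply:
  56 = 32 + 16 + 8 (binary 111000)
  Repeated squaring mod 113: 108^1 = 108, 108^2 = 25, 108^4 = 60, 108^8 = 97, 108^16 = 30, 108^32 = 109
  108^56 = 108^32 * 108^16 * 108^8 = 109 * 30 * 97 mod 113
    109 * 30 = 3270 = 106 mod 113
    106 * 97 = 10282 = 112 mod 113
  108^56 = 112 mod 113
Result 112 = p - 1 = -1 mod 113: 108 is a quadratic non-residue mod 113. As a residue in [0, p-1] the value is 112.
108^56 mod 113 = 112

112


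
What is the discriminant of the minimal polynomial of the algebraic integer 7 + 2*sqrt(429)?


The element 7 + 2*sqrt(429) has minimal polynomial:
x^2 - 14*x - 1667
Discriminant = (-14)^2 - 4*(-1667)
= 196 + 6668
= 6864

6864


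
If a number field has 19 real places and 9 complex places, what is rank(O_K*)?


By Dirichlet's unit theorem:
rank = r1 + r2 - 1
= 19 + 9 - 1
= 27

27


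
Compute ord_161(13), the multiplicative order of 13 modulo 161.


We want ord_161(13), the smallest k >= 1 with 13^k = 1 mod 161.
n = 161 = 7 * 23, phi(161) = 132; the order divides phi(n).
Divisors of 132: 1, 2, 3, 4, 6, 11, 12, 22, 33, 44, 66, 132
Repeated squaring mod 161: 13^1 = 13, 13^2 = 8, 13^4 = 64, 13^8 = 71, 13^16 = 50, 13^32 = 85, 13^64 = 141, 13^128 = 78
Test divisors in increasing order:
  k=1: 13^1 = 13 mod 161
  k=2: 13^2 = 8 mod 161
  k=3: 13^3 = 8 * 13 = 104 mod 161
  k=4: 13^4 = 64 mod 161
  k=6: 13^6 = 64 * 8 = 29 mod 161
  k=11: 13^11 = 71 * 8 * 13 = 139 mod 161
  k=12: 13^12 = 71 * 64 = 36 mod 161
  k=22: 13^22 = 50 * 64 * 8 = 1 mod 161  <- first divisor giving 1
Order = 22

22


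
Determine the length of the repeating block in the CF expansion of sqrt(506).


Run the CF algorithm for sqrt(506).
a_0 = floor(sqrt(506)) = 22; set m_0=0, q_0=1.
Recurrence: m' = q*a - m,  q' = (d - m'^2)/q,  a' = floor((a_0 + m')/q').
  step 1: m=22, q=22, a=2
  step 2: m=22, q=1, a=44
a_2 = 2*a_0 = 44, so the period closes here.
sqrt(506) = [22; 2, 44]
Period length = 2

2


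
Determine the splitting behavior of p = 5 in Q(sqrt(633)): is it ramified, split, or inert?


K = Q(sqrt(633)). Since d mod 4 = 1, disc(K) = 633.
Check p | disc: 633 mod 5 = 3.
p does not divide disc. Compute Legendre symbol (d/p):
3^((5-1)/2) mod 5 = -1
(d/p) = -1, so p is inert: (p) stays prime with e=1, f=2, g=1.
Therefore p is inert.

inert


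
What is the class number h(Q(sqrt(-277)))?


K = Q(sqrt(-277)). d mod 4 = 3, so D = disc(K) = 4d = -1108
h(K) equals the number of primitive reduced positive-definite forms (a, b, c) = a*x^2 + b*x*y + c*y^2 with b^2 - 4ac = D,
where reduced means |b| <= a <= c, with b >= 0 whenever |b| = a or a = c, and primitive means gcd(a, b, c) = 1.
Reduced forces 3a^2 <= |D| = 1108, so 1 <= a <= 19; b must have the parity of D, and c = (b^2 - D)/(4a) must be an integer >= a.
Enumerate a = 1..19, b in [-a, a]:
  a=1: (1, 0, 277)  [1]
  a=2: (2, 2, 139)  [1]
  a=3..10: none
  a=11: (11, -6, 26), (11, 6, 26)  [2]
  a=12: none
  a=13: (13, -6, 22), (13, 6, 22)  [2]
  a=14..19: none
Total reduced forms: 1 + 1 + 2 + 2 = 6
h = 6

6


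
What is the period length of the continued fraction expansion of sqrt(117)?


Run the CF algorithm for sqrt(117).
a_0 = floor(sqrt(117)) = 10; set m_0=0, q_0=1.
Recurrence: m' = q*a - m,  q' = (d - m'^2)/q,  a' = floor((a_0 + m')/q').
  step 1: m=10, q=17, a=1
  step 2: m=7, q=4, a=4
  step 3: m=9, q=9, a=2
  step 4: m=9, q=4, a=4
  step 5: m=7, q=17, a=1
  step 6: m=10, q=1, a=20
a_6 = 2*a_0 = 20, so the period closes here.
sqrt(117) = [10; 1, 4, 2, 4, 1, 20]
Period length = 6

6


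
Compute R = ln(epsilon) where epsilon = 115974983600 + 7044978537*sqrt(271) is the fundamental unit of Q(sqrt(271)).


epsilon = 115974983600 + 7044978537*sqrt(271)
= 2.3195e+11
R = ln(2.3195e+11)
= 26.1698

26.1698


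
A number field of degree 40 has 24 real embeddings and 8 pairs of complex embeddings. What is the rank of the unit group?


By Dirichlet's unit theorem:
rank = r1 + r2 - 1
= 24 + 8 - 1
= 31

31


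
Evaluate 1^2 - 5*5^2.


x^2 - d*y^2
= 1^2 - 5*5^2
= 1 - 125
= -124

-124
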